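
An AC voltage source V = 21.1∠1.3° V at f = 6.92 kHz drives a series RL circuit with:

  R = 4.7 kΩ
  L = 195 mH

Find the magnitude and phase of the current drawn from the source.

Step 1 — Angular frequency: ω = 2π·f = 2π·6920 = 4.348e+04 rad/s.
Step 2 — Component impedances:
  R: Z = R = 4700 Ω
  L: Z = jωL = j·4.348e+04·0.195 = 0 + j8479 Ω
Step 3 — Series combination: Z_total = R + L = 4700 + j8479 Ω = 9694∠61.0° Ω.
Step 4 — Source phasor: V = 21.1∠1.3° V = 21.09 + j0.4787 V.
Step 5 — Ohm's law: I = V / Z_total = (21.09 + j0.4787) / (4700 + j8479) = 0.001098 - j0.001879 A.
Step 6 — Convert to polar: |I| = 0.002177 A, ∠I = -59.7°.

I = 0.002177∠-59.7° A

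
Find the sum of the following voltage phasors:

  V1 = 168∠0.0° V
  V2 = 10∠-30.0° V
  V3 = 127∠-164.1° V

Step 1 — Convert each phasor to rectangular form:
  V1 = 168·(cos(0.0°) + j·sin(0.0°)) = 168 V
  V2 = 10·(cos(-30.0°) + j·sin(-30.0°)) = 8.66 - j5 V
  V3 = 127·(cos(-164.1°) + j·sin(-164.1°)) = -122.1 - j34.79 V
Step 2 — Sum components: V_total = 54.52 - j39.79 V.
Step 3 — Convert to polar: |V_total| = 67.5 V, ∠V_total = -36.1°.

V_total = 67.5∠-36.1° V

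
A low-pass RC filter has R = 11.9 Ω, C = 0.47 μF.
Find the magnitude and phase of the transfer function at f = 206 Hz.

Step 1 — Angular frequency: ω = 2π·206 = 1294 rad/s.
Step 2 — Transfer function: H(jω) = 1/(1 + jωRC).
Step 3 — Denominator: 1 + jωRC = 1 + j·1294·11.9·4.7e-07 = 1 + j0.007239.
Step 4 — H = 0.9999 - j0.007239.
Step 5 — Magnitude: |H| = 1 (-0.0 dB); phase: φ = -0.4°.

|H| = 1 (-0.0 dB), φ = -0.4°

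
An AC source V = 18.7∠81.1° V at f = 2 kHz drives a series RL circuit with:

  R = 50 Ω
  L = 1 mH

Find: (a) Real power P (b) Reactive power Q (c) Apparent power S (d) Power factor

Step 1 — Angular frequency: ω = 2π·f = 2π·2000 = 1.257e+04 rad/s.
Step 2 — Component impedances:
  R: Z = R = 50 Ω
  L: Z = jωL = j·1.257e+04·0.001 = 0 + j12.57 Ω
Step 3 — Series combination: Z_total = R + L = 50 + j12.57 Ω = 51.55∠14.1° Ω.
Step 4 — Source phasor: V = 18.7∠81.1° V = 2.893 + j18.47 V.
Step 5 — Current: I = V / Z = 0.1418 + j0.3339 A = 0.3627∠67.0° A.
Step 6 — Complex power: S = V·I* = 6.578 + j1.653 VA.
Step 7 — Real power: P = Re(S) = 6.578 W.
Step 8 — Reactive power: Q = Im(S) = 1.653 VAR.
Step 9 — Apparent power: |S| = 6.783 VA.
Step 10 — Power factor: PF = P/|S| = 0.9698 (lagging).

(a) P = 6.578 W  (b) Q = 1.653 VAR  (c) S = 6.783 VA  (d) PF = 0.9698 (lagging)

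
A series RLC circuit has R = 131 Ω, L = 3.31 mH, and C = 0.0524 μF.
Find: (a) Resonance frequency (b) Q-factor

Step 1 — Resonance condition Im(Z)=0 gives ω₀ = 1/√(LC).
Step 2 — ω₀ = 1/√(0.00331·5.24e-08) = 7.593e+04 rad/s.
Step 3 — f₀ = ω₀/(2π) = 1.208e+04 Hz.
Step 4 — Series Q: Q = ω₀L/R = 7.593e+04·0.00331/131 = 1.919.

(a) f₀ = 1.208e+04 Hz  (b) Q = 1.919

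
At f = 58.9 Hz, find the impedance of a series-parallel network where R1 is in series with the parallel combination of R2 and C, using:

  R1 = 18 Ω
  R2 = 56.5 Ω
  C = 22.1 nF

Step 1 — Angular frequency: ω = 2π·f = 2π·58.9 = 370.1 rad/s.
Step 2 — Component impedances:
  R1: Z = R = 18 Ω
  R2: Z = R = 56.5 Ω
  C: Z = 1/(jωC) = -j/(ω·C) = 0 - j1.223e+05 Ω
Step 3 — Parallel branch: R2 || C = 1/(1/R2 + 1/C) = 56.5 - j0.02611 Ω.
Step 4 — Series with R1: Z_total = R1 + (R2 || C) = 74.5 - j0.02611 Ω = 74.5∠-0.0° Ω.

Z = 74.5 - j0.02611 Ω = 74.5∠-0.0° Ω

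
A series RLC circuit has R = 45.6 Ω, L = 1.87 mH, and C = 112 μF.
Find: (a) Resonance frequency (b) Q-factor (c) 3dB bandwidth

Step 1 — Resonance condition Im(Z)=0 gives ω₀ = 1/√(LC).
Step 2 — ω₀ = 1/√(0.00187·0.000112) = 2185 rad/s.
Step 3 — f₀ = ω₀/(2π) = 347.8 Hz.
Step 4 — Series Q: Q = ω₀L/R = 2185·0.00187/45.6 = 0.08961.
Step 5 — 3dB bandwidth: Δω = ω₀/Q = 2.439e+04 rad/s; BW = Δω/(2π) = 3881 Hz.

(a) f₀ = 347.8 Hz  (b) Q = 0.08961  (c) BW = 3881 Hz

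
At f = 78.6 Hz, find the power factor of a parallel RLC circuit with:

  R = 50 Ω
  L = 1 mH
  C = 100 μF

Step 1 — Angular frequency: ω = 2π·f = 2π·78.6 = 493.9 rad/s.
Step 2 — Component impedances:
  R: Z = R = 50 Ω
  L: Z = jωL = j·493.9·0.001 = 0 + j0.4939 Ω
  C: Z = 1/(jωC) = -j/(ω·C) = 0 - j20.25 Ω
Step 3 — Parallel combination: 1/Z_total = 1/R + 1/L + 1/C; Z_total = 0.005124 + j0.5062 Ω = 0.5062∠89.4° Ω.
Step 4 — Power factor: PF = cos(φ) = Re(Z)/|Z| = 0.005124/0.5062 = 0.01012.
Step 5 — Type: Im(Z) = 0.5062 ⇒ lagging (phase φ = 89.4°).

PF = 0.01012 (lagging, φ = 89.4°)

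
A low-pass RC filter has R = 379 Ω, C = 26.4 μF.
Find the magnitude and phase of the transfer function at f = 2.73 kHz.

Step 1 — Angular frequency: ω = 2π·2730 = 1.715e+04 rad/s.
Step 2 — Transfer function: H(jω) = 1/(1 + jωRC).
Step 3 — Denominator: 1 + jωRC = 1 + j·1.715e+04·379·2.64e-05 = 1 + j171.6.
Step 4 — H = 3.395e-05 - j0.005826.
Step 5 — Magnitude: |H| = 0.005826 (-44.7 dB); phase: φ = -89.7°.

|H| = 0.005826 (-44.7 dB), φ = -89.7°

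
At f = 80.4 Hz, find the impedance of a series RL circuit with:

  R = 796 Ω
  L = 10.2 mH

Step 1 — Angular frequency: ω = 2π·f = 2π·80.4 = 505.2 rad/s.
Step 2 — Component impedances:
  R: Z = R = 796 Ω
  L: Z = jωL = j·505.2·0.0102 = 0 + j5.153 Ω
Step 3 — Series combination: Z_total = R + L = 796 + j5.153 Ω = 796∠0.4° Ω.

Z = 796 + j5.153 Ω = 796∠0.4° Ω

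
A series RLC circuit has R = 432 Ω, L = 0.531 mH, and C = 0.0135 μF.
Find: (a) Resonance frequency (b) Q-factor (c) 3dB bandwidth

Step 1 — Resonance: ω₀ = 1/√(LC) = 1/√(0.000531·1.35e-08) = 3.735e+05 rad/s.
Step 2 — f₀ = ω₀/(2π) = 5.944e+04 Hz.
Step 3 — Series Q: Q = ω₀L/R = 3.735e+05·0.000531/432 = 0.4591.
Step 4 — Bandwidth: Δω = ω₀/Q = 8.136e+05 rad/s; BW = Δω/(2π) = 1.295e+05 Hz.

(a) f₀ = 5.944e+04 Hz  (b) Q = 0.4591  (c) BW = 1.295e+05 Hz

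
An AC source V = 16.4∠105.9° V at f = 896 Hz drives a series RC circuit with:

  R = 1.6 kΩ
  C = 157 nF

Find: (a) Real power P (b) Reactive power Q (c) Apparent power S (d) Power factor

Step 1 — Angular frequency: ω = 2π·f = 2π·896 = 5630 rad/s.
Step 2 — Component impedances:
  R: Z = R = 1600 Ω
  C: Z = 1/(jωC) = -j/(ω·C) = 0 - j1131 Ω
Step 3 — Series combination: Z_total = R + C = 1600 - j1131 Ω = 1960∠-35.3° Ω.
Step 4 — Source phasor: V = 16.4∠105.9° V = -4.493 + j15.77 V.
Step 5 — Current: I = V / Z = -0.006519 + j0.005248 A = 0.008369∠141.2° A.
Step 6 — Complex power: S = V·I* = 0.1121 - j0.07924 VA.
Step 7 — Real power: P = Re(S) = 0.1121 W.
Step 8 — Reactive power: Q = Im(S) = -0.07924 VAR.
Step 9 — Apparent power: |S| = 0.1373 VA.
Step 10 — Power factor: PF = P/|S| = 0.8165 (leading).

(a) P = 0.1121 W  (b) Q = -0.07924 VAR  (c) S = 0.1373 VA  (d) PF = 0.8165 (leading)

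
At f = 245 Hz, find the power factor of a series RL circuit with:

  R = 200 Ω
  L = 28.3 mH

Step 1 — Angular frequency: ω = 2π·f = 2π·245 = 1539 rad/s.
Step 2 — Component impedances:
  R: Z = R = 200 Ω
  L: Z = jωL = j·1539·0.0283 = 0 + j43.56 Ω
Step 3 — Series combination: Z_total = R + L = 200 + j43.56 Ω = 204.7∠12.3° Ω.
Step 4 — Power factor: PF = cos(φ) = Re(Z)/|Z| = 200/204.69 = 0.9771.
Step 5 — Type: Im(Z) = 43.56 ⇒ lagging (phase φ = 12.3°).

PF = 0.9771 (lagging, φ = 12.3°)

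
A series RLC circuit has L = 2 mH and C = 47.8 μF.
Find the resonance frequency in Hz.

Step 1 — Resonance condition Im(Z)=0 gives ω₀ = 1/√(LC).
Step 2 — ω₀ = 1/√(0.002·4.78e-05) = 3234 rad/s.
Step 3 — f₀ = ω₀/(2π) = 514.7 Hz.

f₀ = 514.7 Hz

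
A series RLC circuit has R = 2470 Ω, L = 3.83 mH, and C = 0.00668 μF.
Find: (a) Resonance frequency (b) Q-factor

Step 1 — Resonance condition Im(Z)=0 gives ω₀ = 1/√(LC).
Step 2 — ω₀ = 1/√(0.00383·6.68e-09) = 1.977e+05 rad/s.
Step 3 — f₀ = ω₀/(2π) = 3.147e+04 Hz.
Step 4 — Series Q: Q = ω₀L/R = 1.977e+05·0.00383/2470 = 0.3066.

(a) f₀ = 3.147e+04 Hz  (b) Q = 0.3066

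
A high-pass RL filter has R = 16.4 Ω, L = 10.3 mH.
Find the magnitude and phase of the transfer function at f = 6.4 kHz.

Step 1 — Angular frequency: ω = 2π·6400 = 4.021e+04 rad/s.
Step 2 — Transfer function: H(jω) = jωL/(R + jωL).
Step 3 — Numerator jωL = j·414.2; denominator R + jωL = 16.4 + j414.2.
Step 4 — H = 0.9984 + j0.03953.
Step 5 — Magnitude: |H| = 0.9992 (-0.0 dB); phase: φ = 2.3°.

|H| = 0.9992 (-0.0 dB), φ = 2.3°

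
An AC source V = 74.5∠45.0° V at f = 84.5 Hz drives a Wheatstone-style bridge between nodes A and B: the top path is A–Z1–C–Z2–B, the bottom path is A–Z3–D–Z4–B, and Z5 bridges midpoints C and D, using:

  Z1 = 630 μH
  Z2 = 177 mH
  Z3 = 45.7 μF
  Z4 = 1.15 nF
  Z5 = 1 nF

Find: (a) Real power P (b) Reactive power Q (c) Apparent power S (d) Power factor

Step 1 — Angular frequency: ω = 2π·f = 2π·84.5 = 530.9 rad/s.
Step 2 — Component impedances:
  Z1: Z = jωL = j·530.9·0.00063 = 0 + j0.3345 Ω
  Z2: Z = jωL = j·530.9·0.177 = 0 + j93.97 Ω
  Z3: Z = 1/(jωC) = -j/(ω·C) = 0 - j41.21 Ω
  Z4: Z = 1/(jωC) = -j/(ω·C) = 0 - j1.638e+06 Ω
  Z5: Z = 1/(jωC) = -j/(ω·C) = 0 - j1.883e+06 Ω
Step 3 — Bridge requires nodal analysis (the Z5 bridge couples midpoints C and D, so the two paths cannot be reduced to a simple series/parallel combination). Setting node B to ground and injecting 1 A at node A, the 3-node admittance system at A, C, D solves to V_A = Z_AB = 0 + j94.31 Ω = 94.31∠90.0° Ω.
Step 4 — Source phasor: V = 74.5∠45.0° V = 52.68 + j52.68 V.
Step 5 — Current: I = V / Z = 0.5586 - j0.5586 A = 0.7899∠-45.0° A.
Step 6 — Complex power: S = V·I* = 0 + j58.85 VA.
Step 7 — Real power: P = Re(S) = 0 W.
Step 8 — Reactive power: Q = Im(S) = 58.85 VAR.
Step 9 — Apparent power: |S| = 58.85 VA.
Step 10 — Power factor: PF = P/|S| = 0 (lagging).

(a) P = 0 W  (b) Q = 58.85 VAR  (c) S = 58.85 VA  (d) PF = 0 (lagging)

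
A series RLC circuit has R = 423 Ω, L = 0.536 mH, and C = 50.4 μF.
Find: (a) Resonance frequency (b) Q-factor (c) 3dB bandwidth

Step 1 — Resonance: ω₀ = 1/√(LC) = 1/√(0.000536·5.04e-05) = 6084 rad/s.
Step 2 — f₀ = ω₀/(2π) = 968.3 Hz.
Step 3 — Series Q: Q = ω₀L/R = 6084·0.000536/423 = 0.00771.
Step 4 — Bandwidth: Δω = ω₀/Q = 7.892e+05 rad/s; BW = Δω/(2π) = 1.256e+05 Hz.

(a) f₀ = 968.3 Hz  (b) Q = 0.00771  (c) BW = 1.256e+05 Hz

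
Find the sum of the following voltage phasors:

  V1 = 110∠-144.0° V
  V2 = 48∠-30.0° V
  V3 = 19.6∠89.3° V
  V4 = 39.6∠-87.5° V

Step 1 — Convert each phasor to rectangular form:
  V1 = 110·(cos(-144.0°) + j·sin(-144.0°)) = -88.99 - j64.66 V
  V2 = 48·(cos(-30.0°) + j·sin(-30.0°)) = 41.57 - j24 V
  V3 = 19.6·(cos(89.3°) + j·sin(89.3°)) = 0.2395 + j19.6 V
  V4 = 39.6·(cos(-87.5°) + j·sin(-87.5°)) = 1.727 - j39.56 V
Step 2 — Sum components: V_total = -45.46 - j108.6 V.
Step 3 — Convert to polar: |V_total| = 117.7 V, ∠V_total = -112.7°.

V_total = 117.7∠-112.7° V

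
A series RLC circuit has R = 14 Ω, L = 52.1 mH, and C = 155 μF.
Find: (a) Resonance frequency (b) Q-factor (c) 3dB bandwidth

Step 1 — Resonance: ω₀ = 1/√(LC) = 1/√(0.0521·0.000155) = 351.9 rad/s.
Step 2 — f₀ = ω₀/(2π) = 56.01 Hz.
Step 3 — Series Q: Q = ω₀L/R = 351.9·0.0521/14 = 1.31.
Step 4 — Bandwidth: Δω = ω₀/Q = 268.7 rad/s; BW = Δω/(2π) = 42.77 Hz.

(a) f₀ = 56.01 Hz  (b) Q = 1.31  (c) BW = 42.77 Hz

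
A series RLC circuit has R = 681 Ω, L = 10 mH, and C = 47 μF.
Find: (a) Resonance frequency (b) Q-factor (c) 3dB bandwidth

Step 1 — Resonance condition Im(Z)=0 gives ω₀ = 1/√(LC).
Step 2 — ω₀ = 1/√(0.01·4.7e-05) = 1459 rad/s.
Step 3 — f₀ = ω₀/(2π) = 232.2 Hz.
Step 4 — Series Q: Q = ω₀L/R = 1459·0.01/681 = 0.02142.
Step 5 — 3dB bandwidth: Δω = ω₀/Q = 6.81e+04 rad/s; BW = Δω/(2π) = 1.084e+04 Hz.

(a) f₀ = 232.2 Hz  (b) Q = 0.02142  (c) BW = 1.084e+04 Hz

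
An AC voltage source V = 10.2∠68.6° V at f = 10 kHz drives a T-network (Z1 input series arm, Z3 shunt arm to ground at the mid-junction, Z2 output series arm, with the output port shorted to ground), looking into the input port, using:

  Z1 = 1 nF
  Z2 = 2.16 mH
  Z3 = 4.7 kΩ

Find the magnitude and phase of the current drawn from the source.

Step 1 — Angular frequency: ω = 2π·f = 2π·1e+04 = 6.283e+04 rad/s.
Step 2 — Component impedances:
  Z1: Z = 1/(jωC) = -j/(ω·C) = 0 - j1.592e+04 Ω
  Z2: Z = jωL = j·6.283e+04·0.00216 = 0 + j135.7 Ω
  Z3: Z = R = 4700 Ω
Step 3 — With the output port shorted to ground, the output series arm Z2 runs from the junction to ground; the shunt arm Z3 also runs from the junction to ground. They appear in parallel: Z3 || Z2 = 3.916 + j135.6 Ω.
Step 4 — Series with input arm Z1: Z_in = Z1 + (Z3 || Z2) = 3.916 - j1.578e+04 Ω = 1.578e+04∠-90.0° Ω.
Step 5 — Source phasor: V = 10.2∠68.6° V = 3.722 + j9.497 V.
Step 6 — Ohm's law: I = V / Z_total = (3.722 + j9.497) / (3.916 - j1.578e+04) = -0.0006018 + j0.000236 A.
Step 7 — Convert to polar: |I| = 0.0006464 A, ∠I = 158.6°.

I = 0.0006464∠158.6° A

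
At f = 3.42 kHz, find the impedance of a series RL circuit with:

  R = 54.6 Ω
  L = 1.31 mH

Step 1 — Angular frequency: ω = 2π·f = 2π·3420 = 2.149e+04 rad/s.
Step 2 — Component impedances:
  R: Z = R = 54.6 Ω
  L: Z = jωL = j·2.149e+04·0.00131 = 0 + j28.15 Ω
Step 3 — Series combination: Z_total = R + L = 54.6 + j28.15 Ω = 61.43∠27.3° Ω.

Z = 54.6 + j28.15 Ω = 61.43∠27.3° Ω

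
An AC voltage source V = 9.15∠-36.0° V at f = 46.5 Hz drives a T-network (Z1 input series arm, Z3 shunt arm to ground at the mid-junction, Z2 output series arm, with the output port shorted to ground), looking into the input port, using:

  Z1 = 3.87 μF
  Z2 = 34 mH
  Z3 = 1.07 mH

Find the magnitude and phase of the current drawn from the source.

Step 1 — Angular frequency: ω = 2π·f = 2π·46.5 = 292.2 rad/s.
Step 2 — Component impedances:
  Z1: Z = 1/(jωC) = -j/(ω·C) = 0 - j884.4 Ω
  Z2: Z = jωL = j·292.2·0.034 = 0 + j9.934 Ω
  Z3: Z = jωL = j·292.2·0.00107 = 0 + j0.3126 Ω
Step 3 — With the output port shorted to ground, the output series arm Z2 runs from the junction to ground; the shunt arm Z3 also runs from the junction to ground. They appear in parallel: Z3 || Z2 = 0 + j0.3031 Ω.
Step 4 — Series with input arm Z1: Z_in = Z1 + (Z3 || Z2) = 0 - j884.1 Ω = 884.1∠-90.0° Ω.
Step 5 — Source phasor: V = 9.15∠-36.0° V = 7.403 - j5.378 V.
Step 6 — Ohm's law: I = V / Z_total = (7.403 - j5.378) / (0 - j884.1) = 0.006083 + j0.008373 A.
Step 7 — Convert to polar: |I| = 0.01035 A, ∠I = 54.0°.

I = 0.01035∠54.0° A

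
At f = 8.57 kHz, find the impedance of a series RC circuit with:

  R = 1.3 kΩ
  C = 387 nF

Step 1 — Angular frequency: ω = 2π·f = 2π·8570 = 5.385e+04 rad/s.
Step 2 — Component impedances:
  R: Z = R = 1300 Ω
  C: Z = 1/(jωC) = -j/(ω·C) = 0 - j47.99 Ω
Step 3 — Series combination: Z_total = R + C = 1300 - j47.99 Ω = 1301∠-2.1° Ω.

Z = 1300 - j47.99 Ω = 1301∠-2.1° Ω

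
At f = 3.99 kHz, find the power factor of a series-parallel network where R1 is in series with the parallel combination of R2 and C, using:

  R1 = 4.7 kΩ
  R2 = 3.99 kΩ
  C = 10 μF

Step 1 — Angular frequency: ω = 2π·f = 2π·3990 = 2.507e+04 rad/s.
Step 2 — Component impedances:
  R1: Z = R = 4700 Ω
  R2: Z = R = 3990 Ω
  C: Z = 1/(jωC) = -j/(ω·C) = 0 - j3.989 Ω
Step 3 — Parallel branch: R2 || C = 1/(1/R2 + 1/C) = 0.003988 - j3.989 Ω.
Step 4 — Series with R1: Z_total = R1 + (R2 || C) = 4700 - j3.989 Ω = 4700∠-0.0° Ω.
Step 5 — Power factor: PF = cos(φ) = Re(Z)/|Z| = 4700/4700 = 1.
Step 6 — Type: Im(Z) = -3.989 ⇒ leading (phase φ = -0.0°).

PF = 1 (leading, φ = -0.0°)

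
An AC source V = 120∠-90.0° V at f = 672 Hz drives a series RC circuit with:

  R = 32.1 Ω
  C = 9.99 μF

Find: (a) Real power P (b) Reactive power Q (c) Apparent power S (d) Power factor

Step 1 — Angular frequency: ω = 2π·f = 2π·672 = 4222 rad/s.
Step 2 — Component impedances:
  R: Z = R = 32.1 Ω
  C: Z = 1/(jωC) = -j/(ω·C) = 0 - j23.71 Ω
Step 3 — Series combination: Z_total = R + C = 32.1 - j23.71 Ω = 39.91∠-36.4° Ω.
Step 4 — Source phasor: V = 120∠-90.0° V = 0 - j120 V.
Step 5 — Current: I = V / Z = 1.786 - j2.419 A = 3.007∠-53.6° A.
Step 6 — Complex power: S = V·I* = 290.3 - j214.4 VA.
Step 7 — Real power: P = Re(S) = 290.3 W.
Step 8 — Reactive power: Q = Im(S) = -214.4 VAR.
Step 9 — Apparent power: |S| = 360.9 VA.
Step 10 — Power factor: PF = P/|S| = 0.8044 (leading).

(a) P = 290.3 W  (b) Q = -214.4 VAR  (c) S = 360.9 VA  (d) PF = 0.8044 (leading)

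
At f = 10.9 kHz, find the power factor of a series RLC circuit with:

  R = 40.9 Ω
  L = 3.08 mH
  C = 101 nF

Step 1 — Angular frequency: ω = 2π·f = 2π·1.09e+04 = 6.849e+04 rad/s.
Step 2 — Component impedances:
  R: Z = R = 40.9 Ω
  L: Z = jωL = j·6.849e+04·0.00308 = 0 + j210.9 Ω
  C: Z = 1/(jωC) = -j/(ω·C) = 0 - j144.6 Ω
Step 3 — Series combination: Z_total = R + L + C = 40.9 + j66.37 Ω = 77.96∠58.4° Ω.
Step 4 — Power factor: PF = cos(φ) = Re(Z)/|Z| = 40.9/77.96 = 0.5246.
Step 5 — Type: Im(Z) = 66.37 ⇒ lagging (phase φ = 58.4°).

PF = 0.5246 (lagging, φ = 58.4°)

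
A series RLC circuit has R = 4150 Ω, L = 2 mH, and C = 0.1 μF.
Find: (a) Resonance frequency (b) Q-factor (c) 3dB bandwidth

Step 1 — Resonance: ω₀ = 1/√(LC) = 1/√(0.002·1e-07) = 7.071e+04 rad/s.
Step 2 — f₀ = ω₀/(2π) = 1.125e+04 Hz.
Step 3 — Series Q: Q = ω₀L/R = 7.071e+04·0.002/4150 = 0.03408.
Step 4 — Bandwidth: Δω = ω₀/Q = 2.075e+06 rad/s; BW = Δω/(2π) = 3.302e+05 Hz.

(a) f₀ = 1.125e+04 Hz  (b) Q = 0.03408  (c) BW = 3.302e+05 Hz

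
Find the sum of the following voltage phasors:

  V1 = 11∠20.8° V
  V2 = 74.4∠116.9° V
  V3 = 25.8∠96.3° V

Step 1 — Convert each phasor to rectangular form:
  V1 = 11·(cos(20.8°) + j·sin(20.8°)) = 10.28 + j3.906 V
  V2 = 74.4·(cos(116.9°) + j·sin(116.9°)) = -33.66 + j66.35 V
  V3 = 25.8·(cos(96.3°) + j·sin(96.3°)) = -2.831 + j25.64 V
Step 2 — Sum components: V_total = -26.21 + j95.9 V.
Step 3 — Convert to polar: |V_total| = 99.42 V, ∠V_total = 105.3°.

V_total = 99.42∠105.3° V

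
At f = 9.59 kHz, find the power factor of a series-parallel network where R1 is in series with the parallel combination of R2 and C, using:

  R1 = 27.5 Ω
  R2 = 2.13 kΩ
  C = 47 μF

Step 1 — Angular frequency: ω = 2π·f = 2π·9590 = 6.026e+04 rad/s.
Step 2 — Component impedances:
  R1: Z = R = 27.5 Ω
  R2: Z = R = 2130 Ω
  C: Z = 1/(jωC) = -j/(ω·C) = 0 - j0.3531 Ω
Step 3 — Parallel branch: R2 || C = 1/(1/R2 + 1/C) = 5.854e-05 - j0.3531 Ω.
Step 4 — Series with R1: Z_total = R1 + (R2 || C) = 27.5 - j0.3531 Ω = 27.5∠-0.7° Ω.
Step 5 — Power factor: PF = cos(φ) = Re(Z)/|Z| = 27.5/27.502 = 0.9999.
Step 6 — Type: Im(Z) = -0.3531 ⇒ leading (phase φ = -0.7°).

PF = 0.9999 (leading, φ = -0.7°)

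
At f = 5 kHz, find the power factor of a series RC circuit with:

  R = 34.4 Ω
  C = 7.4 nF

Step 1 — Angular frequency: ω = 2π·f = 2π·5000 = 3.142e+04 rad/s.
Step 2 — Component impedances:
  R: Z = R = 34.4 Ω
  C: Z = 1/(jωC) = -j/(ω·C) = 0 - j4301 Ω
Step 3 — Series combination: Z_total = R + C = 34.4 - j4301 Ω = 4302∠-89.5° Ω.
Step 4 — Power factor: PF = cos(φ) = Re(Z)/|Z| = 34.4/4301.6 = 0.007997.
Step 5 — Type: Im(Z) = -4301 ⇒ leading (phase φ = -89.5°).

PF = 0.007997 (leading, φ = -89.5°)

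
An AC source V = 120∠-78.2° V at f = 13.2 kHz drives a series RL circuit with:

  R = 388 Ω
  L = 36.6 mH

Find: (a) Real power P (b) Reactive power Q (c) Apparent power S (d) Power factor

Step 1 — Angular frequency: ω = 2π·f = 2π·1.32e+04 = 8.294e+04 rad/s.
Step 2 — Component impedances:
  R: Z = R = 388 Ω
  L: Z = jωL = j·8.294e+04·0.0366 = 0 + j3036 Ω
Step 3 — Series combination: Z_total = R + L = 388 + j3036 Ω = 3060∠82.7° Ω.
Step 4 — Source phasor: V = 120∠-78.2° V = 24.54 - j117.5 V.
Step 5 — Current: I = V / Z = -0.03706 - j0.01282 A = 0.03921∠-160.9° A.
Step 6 — Complex power: S = V·I* = 0.5966 + j4.668 VA.
Step 7 — Real power: P = Re(S) = 0.5966 W.
Step 8 — Reactive power: Q = Im(S) = 4.668 VAR.
Step 9 — Apparent power: |S| = 4.706 VA.
Step 10 — Power factor: PF = P/|S| = 0.1268 (lagging).

(a) P = 0.5966 W  (b) Q = 4.668 VAR  (c) S = 4.706 VA  (d) PF = 0.1268 (lagging)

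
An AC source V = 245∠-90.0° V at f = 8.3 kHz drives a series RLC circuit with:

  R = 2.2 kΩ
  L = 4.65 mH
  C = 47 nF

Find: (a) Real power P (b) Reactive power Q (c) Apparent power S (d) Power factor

Step 1 — Angular frequency: ω = 2π·f = 2π·8300 = 5.215e+04 rad/s.
Step 2 — Component impedances:
  R: Z = R = 2200 Ω
  L: Z = jωL = j·5.215e+04·0.00465 = 0 + j242.5 Ω
  C: Z = 1/(jωC) = -j/(ω·C) = 0 - j408 Ω
Step 3 — Series combination: Z_total = R + L + C = 2200 - j165.5 Ω = 2206∠-4.3° Ω.
Step 4 — Source phasor: V = 245∠-90.0° V = 0 - j245 V.
Step 5 — Current: I = V / Z = 0.00833 - j0.1107 A = 0.111∠-85.7° A.
Step 6 — Complex power: S = V·I* = 27.13 - j2.041 VA.
Step 7 — Real power: P = Re(S) = 27.13 W.
Step 8 — Reactive power: Q = Im(S) = -2.041 VAR.
Step 9 — Apparent power: |S| = 27.21 VA.
Step 10 — Power factor: PF = P/|S| = 0.9972 (leading).

(a) P = 27.13 W  (b) Q = -2.041 VAR  (c) S = 27.21 VA  (d) PF = 0.9972 (leading)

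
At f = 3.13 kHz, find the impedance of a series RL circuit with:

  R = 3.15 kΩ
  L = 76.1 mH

Step 1 — Angular frequency: ω = 2π·f = 2π·3130 = 1.967e+04 rad/s.
Step 2 — Component impedances:
  R: Z = R = 3150 Ω
  L: Z = jωL = j·1.967e+04·0.0761 = 0 + j1497 Ω
Step 3 — Series combination: Z_total = R + L = 3150 + j1497 Ω = 3487∠25.4° Ω.

Z = 3150 + j1497 Ω = 3487∠25.4° Ω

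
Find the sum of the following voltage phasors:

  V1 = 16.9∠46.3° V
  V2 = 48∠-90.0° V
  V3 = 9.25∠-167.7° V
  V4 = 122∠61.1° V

Step 1 — Convert each phasor to rectangular form:
  V1 = 16.9·(cos(46.3°) + j·sin(46.3°)) = 11.68 + j12.22 V
  V2 = 48·(cos(-90.0°) + j·sin(-90.0°)) = 0 - j48 V
  V3 = 9.25·(cos(-167.7°) + j·sin(-167.7°)) = -9.038 - j1.971 V
  V4 = 122·(cos(61.1°) + j·sin(61.1°)) = 58.96 + j106.8 V
Step 2 — Sum components: V_total = 61.6 + j69.05 V.
Step 3 — Convert to polar: |V_total| = 92.54 V, ∠V_total = 48.3°.

V_total = 92.54∠48.3° V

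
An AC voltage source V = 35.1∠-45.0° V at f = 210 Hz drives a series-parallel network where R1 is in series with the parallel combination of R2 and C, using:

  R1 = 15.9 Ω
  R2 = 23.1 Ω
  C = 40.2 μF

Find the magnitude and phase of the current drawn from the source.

Step 1 — Angular frequency: ω = 2π·f = 2π·210 = 1319 rad/s.
Step 2 — Component impedances:
  R1: Z = R = 15.9 Ω
  R2: Z = R = 23.1 Ω
  C: Z = 1/(jωC) = -j/(ω·C) = 0 - j18.85 Ω
Step 3 — Parallel branch: R2 || C = 1/(1/R2 + 1/C) = 9.235 - j11.32 Ω.
Step 4 — Series with R1: Z_total = R1 + (R2 || C) = 25.14 - j11.32 Ω = 27.56∠-24.2° Ω.
Step 5 — Source phasor: V = 35.1∠-45.0° V = 24.82 - j24.82 V.
Step 6 — Ohm's law: I = V / Z_total = (24.82 - j24.82) / (25.14 - j11.32) = 1.191 - j0.4514 A.
Step 7 — Convert to polar: |I| = 1.273 A, ∠I = -20.8°.

I = 1.273∠-20.8° A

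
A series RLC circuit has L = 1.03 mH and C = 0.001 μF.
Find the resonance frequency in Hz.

Step 1 — Resonance condition Im(Z)=0 gives ω₀ = 1/√(LC).
Step 2 — ω₀ = 1/√(0.00103·1e-09) = 9.853e+05 rad/s.
Step 3 — f₀ = ω₀/(2π) = 1.568e+05 Hz.

f₀ = 1.568e+05 Hz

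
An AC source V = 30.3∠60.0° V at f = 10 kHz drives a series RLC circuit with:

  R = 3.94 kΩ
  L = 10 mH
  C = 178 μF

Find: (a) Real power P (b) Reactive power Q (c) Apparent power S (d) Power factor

Step 1 — Angular frequency: ω = 2π·f = 2π·1e+04 = 6.283e+04 rad/s.
Step 2 — Component impedances:
  R: Z = R = 3940 Ω
  L: Z = jωL = j·6.283e+04·0.01 = 0 + j628.3 Ω
  C: Z = 1/(jωC) = -j/(ω·C) = 0 - j0.08941 Ω
Step 3 — Series combination: Z_total = R + L + C = 3940 + j628.2 Ω = 3990∠9.1° Ω.
Step 4 — Source phasor: V = 30.3∠60.0° V = 15.15 + j26.24 V.
Step 5 — Current: I = V / Z = 0.004785 + j0.005897 A = 0.007594∠50.9° A.
Step 6 — Complex power: S = V·I* = 0.2272 + j0.03623 VA.
Step 7 — Real power: P = Re(S) = 0.2272 W.
Step 8 — Reactive power: Q = Im(S) = 0.03623 VAR.
Step 9 — Apparent power: |S| = 0.2301 VA.
Step 10 — Power factor: PF = P/|S| = 0.9875 (lagging).

(a) P = 0.2272 W  (b) Q = 0.03623 VAR  (c) S = 0.2301 VA  (d) PF = 0.9875 (lagging)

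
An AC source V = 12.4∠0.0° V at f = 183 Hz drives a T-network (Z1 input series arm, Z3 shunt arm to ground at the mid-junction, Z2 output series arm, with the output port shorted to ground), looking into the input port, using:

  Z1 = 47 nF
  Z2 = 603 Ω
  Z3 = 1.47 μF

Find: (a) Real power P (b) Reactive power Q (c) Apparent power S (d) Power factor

Step 1 — Angular frequency: ω = 2π·f = 2π·183 = 1150 rad/s.
Step 2 — Component impedances:
  Z1: Z = 1/(jωC) = -j/(ω·C) = 0 - j1.85e+04 Ω
  Z2: Z = R = 603 Ω
  Z3: Z = 1/(jωC) = -j/(ω·C) = 0 - j591.6 Ω
Step 3 — With the output port shorted to ground, the output series arm Z2 runs from the junction to ground; the shunt arm Z3 also runs from the junction to ground. They appear in parallel: Z3 || Z2 = 295.8 - j301.4 Ω.
Step 4 — Series with input arm Z1: Z_in = Z1 + (Z3 || Z2) = 295.8 - j1.881e+04 Ω = 1.881e+04∠-89.1° Ω.
Step 5 — Source phasor: V = 12.4∠0.0° V = 12.4 V.
Step 6 — Current: I = V / Z = 1.037e-05 + j0.0006592 A = 0.0006593∠89.1° A.
Step 7 — Complex power: S = V·I* = 0.0001286 - j0.008174 VA.
Step 8 — Real power: P = Re(S) = 0.0001286 W.
Step 9 — Reactive power: Q = Im(S) = -0.008174 VAR.
Step 10 — Apparent power: |S| = 0.008175 VA.
Step 11 — Power factor: PF = P/|S| = 0.01573 (leading).

(a) P = 0.0001286 W  (b) Q = -0.008174 VAR  (c) S = 0.008175 VA  (d) PF = 0.01573 (leading)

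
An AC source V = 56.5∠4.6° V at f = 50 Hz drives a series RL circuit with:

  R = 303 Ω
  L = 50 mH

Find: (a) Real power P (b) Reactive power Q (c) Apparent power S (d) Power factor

Step 1 — Angular frequency: ω = 2π·f = 2π·50 = 314.2 rad/s.
Step 2 — Component impedances:
  R: Z = R = 303 Ω
  L: Z = jωL = j·314.2·0.05 = 0 + j15.71 Ω
Step 3 — Series combination: Z_total = R + L = 303 + j15.71 Ω = 303.4∠3.0° Ω.
Step 4 — Source phasor: V = 56.5∠4.6° V = 56.32 + j4.531 V.
Step 5 — Current: I = V / Z = 0.1861 + j0.005305 A = 0.1862∠1.6° A.
Step 6 — Complex power: S = V·I* = 10.51 + j0.5447 VA.
Step 7 — Real power: P = Re(S) = 10.51 W.
Step 8 — Reactive power: Q = Im(S) = 0.5447 VAR.
Step 9 — Apparent power: |S| = 10.52 VA.
Step 10 — Power factor: PF = P/|S| = 0.9987 (lagging).

(a) P = 10.51 W  (b) Q = 0.5447 VAR  (c) S = 10.52 VA  (d) PF = 0.9987 (lagging)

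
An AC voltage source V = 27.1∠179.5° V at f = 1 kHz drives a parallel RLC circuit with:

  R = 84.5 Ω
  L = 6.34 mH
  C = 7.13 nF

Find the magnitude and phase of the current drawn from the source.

Step 1 — Angular frequency: ω = 2π·f = 2π·1000 = 6283 rad/s.
Step 2 — Component impedances:
  R: Z = R = 84.5 Ω
  L: Z = jωL = j·6283·0.00634 = 0 + j39.84 Ω
  C: Z = 1/(jωC) = -j/(ω·C) = 0 - j2.232e+04 Ω
Step 3 — Parallel combination: 1/Z_total = 1/R + 1/L + 1/C; Z_total = 15.41 + j32.63 Ω = 36.08∠64.7° Ω.
Step 4 — Source phasor: V = 27.1∠179.5° V = -27.1 + j0.2365 V.
Step 5 — Ohm's law: I = V / Z_total = (-27.1 + j0.2365) / (15.41 + j32.63) = -0.3148 + j0.6819 A.
Step 6 — Convert to polar: |I| = 0.751 A, ∠I = 114.8°.

I = 0.751∠114.8° A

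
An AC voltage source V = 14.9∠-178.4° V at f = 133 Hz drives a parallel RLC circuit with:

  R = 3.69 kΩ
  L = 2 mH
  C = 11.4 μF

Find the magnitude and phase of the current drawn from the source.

Step 1 — Angular frequency: ω = 2π·f = 2π·133 = 835.7 rad/s.
Step 2 — Component impedances:
  R: Z = R = 3690 Ω
  L: Z = jωL = j·835.7·0.002 = 0 + j1.671 Ω
  C: Z = 1/(jωC) = -j/(ω·C) = 0 - j105 Ω
Step 3 — Parallel combination: 1/Z_total = 1/R + 1/L + 1/C; Z_total = 0.0007817 + j1.698 Ω = 1.698∠90.0° Ω.
Step 4 — Source phasor: V = 14.9∠-178.4° V = -14.89 - j0.416 V.
Step 5 — Ohm's law: I = V / Z_total = (-14.89 - j0.416) / (0.0007817 + j1.698) = -0.249 + j8.77 A.
Step 6 — Convert to polar: |I| = 8.773 A, ∠I = 91.6°.

I = 8.773∠91.6° A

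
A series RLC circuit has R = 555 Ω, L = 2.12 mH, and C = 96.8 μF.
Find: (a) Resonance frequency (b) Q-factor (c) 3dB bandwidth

Step 1 — Resonance: ω₀ = 1/√(LC) = 1/√(0.00212·9.68e-05) = 2207 rad/s.
Step 2 — f₀ = ω₀/(2π) = 351.3 Hz.
Step 3 — Series Q: Q = ω₀L/R = 2207·0.00212/555 = 0.008432.
Step 4 — Bandwidth: Δω = ω₀/Q = 2.618e+05 rad/s; BW = Δω/(2π) = 4.167e+04 Hz.

(a) f₀ = 351.3 Hz  (b) Q = 0.008432  (c) BW = 4.167e+04 Hz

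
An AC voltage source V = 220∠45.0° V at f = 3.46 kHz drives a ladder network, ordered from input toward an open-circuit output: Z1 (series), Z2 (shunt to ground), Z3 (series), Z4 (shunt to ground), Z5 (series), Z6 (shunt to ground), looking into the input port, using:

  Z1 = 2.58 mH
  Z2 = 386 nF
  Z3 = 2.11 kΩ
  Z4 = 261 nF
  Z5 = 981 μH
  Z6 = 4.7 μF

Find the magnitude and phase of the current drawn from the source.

Step 1 — Angular frequency: ω = 2π·f = 2π·3460 = 2.174e+04 rad/s.
Step 2 — Component impedances:
  Z1: Z = jωL = j·2.174e+04·0.00258 = 0 + j56.09 Ω
  Z2: Z = 1/(jωC) = -j/(ω·C) = 0 - j119.2 Ω
  Z3: Z = R = 2110 Ω
  Z4: Z = 1/(jωC) = -j/(ω·C) = 0 - j176.2 Ω
  Z5: Z = jωL = j·2.174e+04·0.000981 = 0 + j21.33 Ω
  Z6: Z = 1/(jωC) = -j/(ω·C) = 0 - j9.787 Ω
Step 3 — Ladder network (open output): work backward from the far end, alternating series and parallel combinations. Z_in = 6.713 - j62.74 Ω = 63.1∠-83.9° Ω.
Step 4 — Source phasor: V = 220∠45.0° V = 155.6 + j155.6 V.
Step 5 — Ohm's law: I = V / Z_total = (155.6 + j155.6) / (6.713 - j62.74) = -2.189 + j2.714 A.
Step 6 — Convert to polar: |I| = 3.487 A, ∠I = 128.9°.

I = 3.487∠128.9° A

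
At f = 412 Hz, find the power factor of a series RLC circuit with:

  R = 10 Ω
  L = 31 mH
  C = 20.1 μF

Step 1 — Angular frequency: ω = 2π·f = 2π·412 = 2589 rad/s.
Step 2 — Component impedances:
  R: Z = R = 10 Ω
  L: Z = jωL = j·2589·0.031 = 0 + j80.25 Ω
  C: Z = 1/(jωC) = -j/(ω·C) = 0 - j19.22 Ω
Step 3 — Series combination: Z_total = R + L + C = 10 + j61.03 Ω = 61.84∠80.7° Ω.
Step 4 — Power factor: PF = cos(φ) = Re(Z)/|Z| = 10/61.84 = 0.1617.
Step 5 — Type: Im(Z) = 61.03 ⇒ lagging (phase φ = 80.7°).

PF = 0.1617 (lagging, φ = 80.7°)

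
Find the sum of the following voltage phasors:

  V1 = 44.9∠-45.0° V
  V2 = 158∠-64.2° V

Step 1 — Convert each phasor to rectangular form:
  V1 = 44.9·(cos(-45.0°) + j·sin(-45.0°)) = 31.75 - j31.75 V
  V2 = 158·(cos(-64.2°) + j·sin(-64.2°)) = 68.77 - j142.3 V
Step 2 — Sum components: V_total = 100.5 - j174 V.
Step 3 — Convert to polar: |V_total| = 200.9 V, ∠V_total = -60.0°.

V_total = 200.9∠-60.0° V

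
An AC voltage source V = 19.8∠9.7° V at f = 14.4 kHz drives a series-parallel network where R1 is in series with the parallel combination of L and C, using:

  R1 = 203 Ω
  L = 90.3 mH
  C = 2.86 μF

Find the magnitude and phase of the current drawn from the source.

Step 1 — Angular frequency: ω = 2π·f = 2π·1.44e+04 = 9.048e+04 rad/s.
Step 2 — Component impedances:
  R1: Z = R = 203 Ω
  L: Z = jωL = j·9.048e+04·0.0903 = 0 + j8170 Ω
  C: Z = 1/(jωC) = -j/(ω·C) = 0 - j3.864 Ω
Step 3 — Parallel branch: L || C = 1/(1/L + 1/C) = 0 - j3.866 Ω.
Step 4 — Series with R1: Z_total = R1 + (L || C) = 203 - j3.866 Ω = 203∠-1.1° Ω.
Step 5 — Source phasor: V = 19.8∠9.7° V = 19.52 + j3.336 V.
Step 6 — Ohm's law: I = V / Z_total = (19.52 + j3.336) / (203 - j3.866) = 0.09579 + j0.01826 A.
Step 7 — Convert to polar: |I| = 0.09752 A, ∠I = 10.8°.

I = 0.09752∠10.8° A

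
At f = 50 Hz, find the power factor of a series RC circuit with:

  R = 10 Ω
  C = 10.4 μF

Step 1 — Angular frequency: ω = 2π·f = 2π·50 = 314.2 rad/s.
Step 2 — Component impedances:
  R: Z = R = 10 Ω
  C: Z = 1/(jωC) = -j/(ω·C) = 0 - j306.1 Ω
Step 3 — Series combination: Z_total = R + C = 10 - j306.1 Ω = 306.2∠-88.1° Ω.
Step 4 — Power factor: PF = cos(φ) = Re(Z)/|Z| = 10/306.2 = 0.03266.
Step 5 — Type: Im(Z) = -306.1 ⇒ leading (phase φ = -88.1°).

PF = 0.03266 (leading, φ = -88.1°)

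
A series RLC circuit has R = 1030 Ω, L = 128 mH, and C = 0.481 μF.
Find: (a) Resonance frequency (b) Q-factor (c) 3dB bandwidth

Step 1 — Resonance condition Im(Z)=0 gives ω₀ = 1/√(LC).
Step 2 — ω₀ = 1/√(0.128·4.81e-07) = 4030 rad/s.
Step 3 — f₀ = ω₀/(2π) = 641.4 Hz.
Step 4 — Series Q: Q = ω₀L/R = 4030·0.128/1030 = 0.5008.
Step 5 — 3dB bandwidth: Δω = ω₀/Q = 8047 rad/s; BW = Δω/(2π) = 1281 Hz.

(a) f₀ = 641.4 Hz  (b) Q = 0.5008  (c) BW = 1281 Hz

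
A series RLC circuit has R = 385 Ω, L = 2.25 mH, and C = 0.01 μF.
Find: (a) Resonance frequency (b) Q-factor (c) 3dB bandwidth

Step 1 — Resonance: ω₀ = 1/√(LC) = 1/√(0.00225·1e-08) = 2.108e+05 rad/s.
Step 2 — f₀ = ω₀/(2π) = 3.355e+04 Hz.
Step 3 — Series Q: Q = ω₀L/R = 2.108e+05·0.00225/385 = 1.232.
Step 4 — Bandwidth: Δω = ω₀/Q = 1.711e+05 rad/s; BW = Δω/(2π) = 2.723e+04 Hz.

(a) f₀ = 3.355e+04 Hz  (b) Q = 1.232  (c) BW = 2.723e+04 Hz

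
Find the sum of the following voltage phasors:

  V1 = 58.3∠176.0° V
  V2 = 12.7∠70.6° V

Step 1 — Convert each phasor to rectangular form:
  V1 = 58.3·(cos(176.0°) + j·sin(176.0°)) = -58.16 + j4.067 V
  V2 = 12.7·(cos(70.6°) + j·sin(70.6°)) = 4.218 + j11.98 V
Step 2 — Sum components: V_total = -53.94 + j16.05 V.
Step 3 — Convert to polar: |V_total| = 56.28 V, ∠V_total = 163.4°.

V_total = 56.28∠163.4° V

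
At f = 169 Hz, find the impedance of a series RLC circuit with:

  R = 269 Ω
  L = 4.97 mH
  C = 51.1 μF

Step 1 — Angular frequency: ω = 2π·f = 2π·169 = 1062 rad/s.
Step 2 — Component impedances:
  R: Z = R = 269 Ω
  L: Z = jωL = j·1062·0.00497 = 0 + j5.277 Ω
  C: Z = 1/(jωC) = -j/(ω·C) = 0 - j18.43 Ω
Step 3 — Series combination: Z_total = R + L + C = 269 - j13.15 Ω = 269.3∠-2.8° Ω.

Z = 269 - j13.15 Ω = 269.3∠-2.8° Ω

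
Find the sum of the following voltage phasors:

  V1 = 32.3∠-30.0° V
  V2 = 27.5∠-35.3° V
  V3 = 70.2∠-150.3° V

Step 1 — Convert each phasor to rectangular form:
  V1 = 32.3·(cos(-30.0°) + j·sin(-30.0°)) = 27.97 - j16.15 V
  V2 = 27.5·(cos(-35.3°) + j·sin(-35.3°)) = 22.44 - j15.89 V
  V3 = 70.2·(cos(-150.3°) + j·sin(-150.3°)) = -60.98 - j34.78 V
Step 2 — Sum components: V_total = -10.56 - j66.82 V.
Step 3 — Convert to polar: |V_total| = 67.65 V, ∠V_total = -99.0°.

V_total = 67.65∠-99.0° V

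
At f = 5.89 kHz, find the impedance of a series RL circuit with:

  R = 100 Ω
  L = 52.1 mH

Step 1 — Angular frequency: ω = 2π·f = 2π·5890 = 3.701e+04 rad/s.
Step 2 — Component impedances:
  R: Z = R = 100 Ω
  L: Z = jωL = j·3.701e+04·0.0521 = 0 + j1928 Ω
Step 3 — Series combination: Z_total = R + L = 100 + j1928 Ω = 1931∠87.0° Ω.

Z = 100 + j1928 Ω = 1931∠87.0° Ω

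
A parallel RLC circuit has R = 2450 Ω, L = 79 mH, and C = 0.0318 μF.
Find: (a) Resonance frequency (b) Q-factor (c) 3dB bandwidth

Step 1 — Resonance: ω₀ = 1/√(LC) = 1/√(0.079·3.18e-08) = 1.995e+04 rad/s.
Step 2 — f₀ = ω₀/(2π) = 3175 Hz.
Step 3 — Parallel Q: Q = R/(ω₀L) = 2450/(1.995e+04·0.079) = 1.554.
Step 4 — Bandwidth: Δω = ω₀/Q = 1.284e+04 rad/s; BW = Δω/(2π) = 2043 Hz.

(a) f₀ = 3175 Hz  (b) Q = 1.554  (c) BW = 2043 Hz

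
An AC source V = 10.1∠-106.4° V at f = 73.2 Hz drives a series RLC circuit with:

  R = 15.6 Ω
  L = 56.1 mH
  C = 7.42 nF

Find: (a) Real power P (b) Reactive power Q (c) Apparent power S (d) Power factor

Step 1 — Angular frequency: ω = 2π·f = 2π·73.2 = 459.9 rad/s.
Step 2 — Component impedances:
  R: Z = R = 15.6 Ω
  L: Z = jωL = j·459.9·0.0561 = 0 + j25.8 Ω
  C: Z = 1/(jωC) = -j/(ω·C) = 0 - j2.93e+05 Ω
Step 3 — Series combination: Z_total = R + L + C = 15.6 - j2.93e+05 Ω = 2.93e+05∠-90.0° Ω.
Step 4 — Source phasor: V = 10.1∠-106.4° V = -2.852 - j9.689 V.
Step 5 — Current: I = V / Z = 3.307e-05 - j9.734e-06 A = 3.447e-05∠-16.4° A.
Step 6 — Complex power: S = V·I* = 1.854e-08 - j0.0003482 VA.
Step 7 — Real power: P = Re(S) = 1.854e-08 W.
Step 8 — Reactive power: Q = Im(S) = -0.0003482 VAR.
Step 9 — Apparent power: |S| = 0.0003482 VA.
Step 10 — Power factor: PF = P/|S| = 5.324e-05 (leading).

(a) P = 1.854e-08 W  (b) Q = -0.0003482 VAR  (c) S = 0.0003482 VA  (d) PF = 5.324e-05 (leading)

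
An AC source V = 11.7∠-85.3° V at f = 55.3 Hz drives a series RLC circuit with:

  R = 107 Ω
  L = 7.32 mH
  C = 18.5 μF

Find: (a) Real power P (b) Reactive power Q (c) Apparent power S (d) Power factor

Step 1 — Angular frequency: ω = 2π·f = 2π·55.3 = 347.5 rad/s.
Step 2 — Component impedances:
  R: Z = R = 107 Ω
  L: Z = jωL = j·347.5·0.00732 = 0 + j2.543 Ω
  C: Z = 1/(jωC) = -j/(ω·C) = 0 - j155.6 Ω
Step 3 — Series combination: Z_total = R + L + C = 107 - j153 Ω = 186.7∠-55.0° Ω.
Step 4 — Source phasor: V = 11.7∠-85.3° V = 0.9587 - j11.66 V.
Step 5 — Current: I = V / Z = 0.05412 - j0.03158 A = 0.06266∠-30.3° A.
Step 6 — Complex power: S = V·I* = 0.4201 - j0.6008 VA.
Step 7 — Real power: P = Re(S) = 0.4201 W.
Step 8 — Reactive power: Q = Im(S) = -0.6008 VAR.
Step 9 — Apparent power: |S| = 0.7331 VA.
Step 10 — Power factor: PF = P/|S| = 0.573 (leading).

(a) P = 0.4201 W  (b) Q = -0.6008 VAR  (c) S = 0.7331 VA  (d) PF = 0.573 (leading)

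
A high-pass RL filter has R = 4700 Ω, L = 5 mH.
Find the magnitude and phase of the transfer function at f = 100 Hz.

Step 1 — Angular frequency: ω = 2π·100 = 628.3 rad/s.
Step 2 — Transfer function: H(jω) = jωL/(R + jωL).
Step 3 — Numerator jωL = j·3.142; denominator R + jωL = 4700 + j3.142.
Step 4 — H = 4.468e-07 + j0.0006684.
Step 5 — Magnitude: |H| = 0.0006684 (-63.5 dB); phase: φ = 90.0°.

|H| = 0.0006684 (-63.5 dB), φ = 90.0°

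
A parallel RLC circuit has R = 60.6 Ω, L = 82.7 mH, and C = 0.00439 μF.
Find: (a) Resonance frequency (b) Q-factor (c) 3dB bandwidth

Step 1 — Resonance: ω₀ = 1/√(LC) = 1/√(0.0827·4.39e-09) = 5.248e+04 rad/s.
Step 2 — f₀ = ω₀/(2π) = 8353 Hz.
Step 3 — Parallel Q: Q = R/(ω₀L) = 60.6/(5.248e+04·0.0827) = 0.01396.
Step 4 — Bandwidth: Δω = ω₀/Q = 3.759e+06 rad/s; BW = Δω/(2π) = 5.983e+05 Hz.

(a) f₀ = 8353 Hz  (b) Q = 0.01396  (c) BW = 5.983e+05 Hz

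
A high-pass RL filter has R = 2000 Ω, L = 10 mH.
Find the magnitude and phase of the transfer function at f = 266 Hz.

Step 1 — Angular frequency: ω = 2π·266 = 1671 rad/s.
Step 2 — Transfer function: H(jω) = jωL/(R + jωL).
Step 3 — Numerator jωL = j·16.71; denominator R + jωL = 2000 + j16.71.
Step 4 — H = 6.983e-05 + j0.008356.
Step 5 — Magnitude: |H| = 0.008356 (-41.6 dB); phase: φ = 89.5°.

|H| = 0.008356 (-41.6 dB), φ = 89.5°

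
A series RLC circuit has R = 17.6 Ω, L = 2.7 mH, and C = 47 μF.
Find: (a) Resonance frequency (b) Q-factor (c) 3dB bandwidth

Step 1 — Resonance condition Im(Z)=0 gives ω₀ = 1/√(LC).
Step 2 — ω₀ = 1/√(0.0027·4.7e-05) = 2807 rad/s.
Step 3 — f₀ = ω₀/(2π) = 446.8 Hz.
Step 4 — Series Q: Q = ω₀L/R = 2807·0.0027/17.6 = 0.4306.
Step 5 — 3dB bandwidth: Δω = ω₀/Q = 6519 rad/s; BW = Δω/(2π) = 1037 Hz.

(a) f₀ = 446.8 Hz  (b) Q = 0.4306  (c) BW = 1037 Hz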